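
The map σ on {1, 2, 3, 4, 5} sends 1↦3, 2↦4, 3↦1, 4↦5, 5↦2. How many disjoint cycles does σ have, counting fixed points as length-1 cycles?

Cycle decomposition: (1 3) (2 4 5).
2 cycles.

2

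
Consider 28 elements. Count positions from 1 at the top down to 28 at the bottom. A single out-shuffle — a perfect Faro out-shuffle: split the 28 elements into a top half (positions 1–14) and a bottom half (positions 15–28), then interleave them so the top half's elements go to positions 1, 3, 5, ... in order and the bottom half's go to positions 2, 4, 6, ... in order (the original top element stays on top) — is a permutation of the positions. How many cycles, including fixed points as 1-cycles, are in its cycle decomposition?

Trace each unvisited position around until it returns:
(1) (2 3 5 9 17 6 ... len 18) (4 7 13 25 22 16) (10 19) (28)
5 cycles in total.

5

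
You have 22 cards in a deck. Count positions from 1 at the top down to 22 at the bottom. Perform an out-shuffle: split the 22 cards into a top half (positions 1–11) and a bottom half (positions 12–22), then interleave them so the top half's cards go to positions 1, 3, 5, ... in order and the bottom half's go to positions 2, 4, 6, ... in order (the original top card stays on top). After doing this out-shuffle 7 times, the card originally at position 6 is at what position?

11

Track the card's position through each out-shuffle:
6 → 11 → 21 → 20 → 18 → 14 → 6 → 11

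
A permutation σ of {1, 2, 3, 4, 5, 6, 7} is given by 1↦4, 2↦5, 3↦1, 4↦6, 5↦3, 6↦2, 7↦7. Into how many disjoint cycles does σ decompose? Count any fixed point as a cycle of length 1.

2

Cycle decomposition: (1 4 6 2 5 3) (7).
2 cycles.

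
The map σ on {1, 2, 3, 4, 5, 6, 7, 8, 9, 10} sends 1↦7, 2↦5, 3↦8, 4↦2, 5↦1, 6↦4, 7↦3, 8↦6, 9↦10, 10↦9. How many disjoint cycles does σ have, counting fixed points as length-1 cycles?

Cycle decomposition: (1 7 3 8 6 4 2 5) (9 10).
2 cycles.

2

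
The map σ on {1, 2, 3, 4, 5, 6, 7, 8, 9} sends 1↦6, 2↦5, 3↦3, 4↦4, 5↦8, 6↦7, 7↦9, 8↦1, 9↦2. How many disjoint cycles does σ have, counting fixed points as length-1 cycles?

3

Cycle decomposition: (1 6 7 9 2 5 8) (3) (4).
3 cycles.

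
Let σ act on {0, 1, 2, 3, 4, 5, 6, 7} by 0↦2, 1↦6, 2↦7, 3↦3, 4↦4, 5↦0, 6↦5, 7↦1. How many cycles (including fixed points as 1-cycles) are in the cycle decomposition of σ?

3

Cycle decomposition: (0 2 7 1 6 5) (3) (4).
3 cycles.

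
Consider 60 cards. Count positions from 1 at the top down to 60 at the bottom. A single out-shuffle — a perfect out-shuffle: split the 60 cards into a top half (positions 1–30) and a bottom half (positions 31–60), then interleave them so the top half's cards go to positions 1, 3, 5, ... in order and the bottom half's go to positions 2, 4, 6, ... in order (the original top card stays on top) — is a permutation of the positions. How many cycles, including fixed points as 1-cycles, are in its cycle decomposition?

3

Trace each unvisited position around until it returns:
(1) (2 3 5 9 17 33 ... len 58) (60)
3 cycles in total.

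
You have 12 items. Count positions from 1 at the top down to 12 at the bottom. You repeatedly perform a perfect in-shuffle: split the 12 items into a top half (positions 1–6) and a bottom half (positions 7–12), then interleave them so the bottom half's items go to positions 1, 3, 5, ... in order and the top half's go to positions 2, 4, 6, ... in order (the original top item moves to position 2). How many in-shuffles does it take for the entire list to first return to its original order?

The in-shuffle permutes the 12 positions with cycle lengths [12].
Every item is home exactly when every cycle has completed a whole number of laps, i.e. after lcm(12) = 12 in-shuffles.

12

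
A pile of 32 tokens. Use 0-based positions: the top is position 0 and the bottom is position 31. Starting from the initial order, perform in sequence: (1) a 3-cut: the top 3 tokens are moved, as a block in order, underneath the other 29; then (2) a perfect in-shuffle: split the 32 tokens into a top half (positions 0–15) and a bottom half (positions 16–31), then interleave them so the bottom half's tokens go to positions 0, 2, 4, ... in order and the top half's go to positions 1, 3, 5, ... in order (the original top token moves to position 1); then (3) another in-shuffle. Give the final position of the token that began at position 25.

25

Track the token from position 25 forward through each operation:
  after op 1 (cut 3): 25 → 22
  after op 2 (in-shuffle): 22 → 12
  after op 3 (in-shuffle): 12 → 25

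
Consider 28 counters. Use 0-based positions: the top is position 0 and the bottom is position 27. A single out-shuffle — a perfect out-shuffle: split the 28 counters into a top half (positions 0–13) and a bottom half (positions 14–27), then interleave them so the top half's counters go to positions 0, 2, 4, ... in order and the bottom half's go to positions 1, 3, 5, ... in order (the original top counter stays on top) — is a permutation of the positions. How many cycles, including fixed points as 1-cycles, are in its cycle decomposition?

5

Trace each unvisited position around until it returns:
(0) (1 2 4 8 16 5 ... len 18) (3 6 12 24 21 15) (9 18) (27)
5 cycles in total.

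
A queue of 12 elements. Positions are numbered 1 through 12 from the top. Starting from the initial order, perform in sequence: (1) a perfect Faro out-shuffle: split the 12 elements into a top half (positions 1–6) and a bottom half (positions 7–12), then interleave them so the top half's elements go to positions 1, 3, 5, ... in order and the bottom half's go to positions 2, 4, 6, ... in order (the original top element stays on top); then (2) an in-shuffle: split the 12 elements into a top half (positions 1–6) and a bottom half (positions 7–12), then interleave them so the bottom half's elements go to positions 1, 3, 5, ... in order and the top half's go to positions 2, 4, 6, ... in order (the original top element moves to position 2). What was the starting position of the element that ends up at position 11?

Undo the operations in reverse order, starting from position 11:
  undo op 2 (in-shuffle, from bottom half): 11 ← 12
  undo op 1 (out-shuffle, from bottom half): 12 ← 12
So the element at position 11 came from original position 12.

12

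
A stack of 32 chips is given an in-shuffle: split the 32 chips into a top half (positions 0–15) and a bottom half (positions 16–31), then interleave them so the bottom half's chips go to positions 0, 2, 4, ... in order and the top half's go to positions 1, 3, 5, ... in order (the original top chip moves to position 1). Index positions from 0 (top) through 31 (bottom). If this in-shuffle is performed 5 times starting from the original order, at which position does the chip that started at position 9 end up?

22

Track the chip's position through each in-shuffle:
9 → 19 → 6 → 13 → 27 → 22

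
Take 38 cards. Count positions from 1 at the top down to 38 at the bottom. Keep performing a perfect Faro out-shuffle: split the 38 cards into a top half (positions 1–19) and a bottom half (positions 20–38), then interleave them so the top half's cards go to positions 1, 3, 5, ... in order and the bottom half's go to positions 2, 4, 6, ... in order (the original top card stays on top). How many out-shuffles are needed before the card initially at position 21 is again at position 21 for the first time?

Follow position 21 under repeated out-shuffles:
21 → 4 → 7 → 13 → 25 → 12 → 23 → 8 → ... → 21 (length 36)
It first returns after 36 out-shuffles.

36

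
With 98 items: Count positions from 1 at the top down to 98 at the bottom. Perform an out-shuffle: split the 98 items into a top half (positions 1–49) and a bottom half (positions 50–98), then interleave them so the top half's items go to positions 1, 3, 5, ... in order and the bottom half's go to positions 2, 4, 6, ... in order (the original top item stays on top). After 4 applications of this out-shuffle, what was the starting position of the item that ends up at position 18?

93

Work backwards from position 18, undoing one out-shuffle at a time:
18 ← 58 ← 78 ← 88 ← 93
So the item now at position 18 started at position 93.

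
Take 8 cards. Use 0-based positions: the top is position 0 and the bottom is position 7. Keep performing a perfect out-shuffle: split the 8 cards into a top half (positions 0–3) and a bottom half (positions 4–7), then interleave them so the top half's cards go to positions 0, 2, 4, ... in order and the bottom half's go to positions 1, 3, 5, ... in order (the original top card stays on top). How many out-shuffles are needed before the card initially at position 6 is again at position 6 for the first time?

Follow position 6 under repeated out-shuffles:
6 → 5 → 3 → 6
It first returns after 3 out-shuffles.

3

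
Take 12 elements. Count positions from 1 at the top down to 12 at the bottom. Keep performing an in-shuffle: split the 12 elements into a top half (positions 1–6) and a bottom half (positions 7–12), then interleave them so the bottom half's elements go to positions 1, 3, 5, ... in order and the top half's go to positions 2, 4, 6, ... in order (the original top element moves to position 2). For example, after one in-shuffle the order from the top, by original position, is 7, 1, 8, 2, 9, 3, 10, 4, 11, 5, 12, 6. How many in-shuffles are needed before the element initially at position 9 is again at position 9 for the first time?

Follow position 9 under repeated in-shuffles:
9 → 5 → 10 → 7 → 1 → 2 → 4 → 8 → 3 → 6 → 12 → 11 → 9
It first returns after 12 in-shuffles.

12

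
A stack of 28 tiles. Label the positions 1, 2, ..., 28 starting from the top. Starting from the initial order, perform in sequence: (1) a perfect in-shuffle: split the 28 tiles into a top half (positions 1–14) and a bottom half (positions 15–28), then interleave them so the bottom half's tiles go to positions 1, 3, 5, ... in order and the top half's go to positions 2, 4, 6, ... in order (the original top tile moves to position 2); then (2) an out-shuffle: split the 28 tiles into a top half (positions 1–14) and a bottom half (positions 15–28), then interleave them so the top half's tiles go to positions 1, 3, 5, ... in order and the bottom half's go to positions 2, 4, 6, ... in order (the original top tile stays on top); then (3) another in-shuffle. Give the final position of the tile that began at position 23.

Track the tile from position 23 forward through each operation:
  after op 1 (in-shuffle): 23 → 17
  after op 2 (out-shuffle): 17 → 6
  after op 3 (in-shuffle): 6 → 12

12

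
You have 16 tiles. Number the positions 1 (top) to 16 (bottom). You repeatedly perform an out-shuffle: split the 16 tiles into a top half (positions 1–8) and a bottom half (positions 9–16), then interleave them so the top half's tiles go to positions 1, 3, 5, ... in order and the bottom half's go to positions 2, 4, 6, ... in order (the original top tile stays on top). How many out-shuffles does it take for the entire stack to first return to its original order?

The out-shuffle permutes the 16 positions with cycle lengths [1, 1, 2, 4, 4, 4].
Every tile is home exactly when every cycle has completed a whole number of laps, i.e. after lcm(1, 2, 4) = 4 out-shuffles.

4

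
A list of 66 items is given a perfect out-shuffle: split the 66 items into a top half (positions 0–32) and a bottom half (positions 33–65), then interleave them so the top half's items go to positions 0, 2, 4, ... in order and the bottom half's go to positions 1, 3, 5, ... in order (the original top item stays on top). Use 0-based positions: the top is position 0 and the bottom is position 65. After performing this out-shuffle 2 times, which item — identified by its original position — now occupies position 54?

46

Work backwards from position 54, undoing one out-shuffle at a time:
54 ← 27 ← 46
So the item now at position 54 started at position 46.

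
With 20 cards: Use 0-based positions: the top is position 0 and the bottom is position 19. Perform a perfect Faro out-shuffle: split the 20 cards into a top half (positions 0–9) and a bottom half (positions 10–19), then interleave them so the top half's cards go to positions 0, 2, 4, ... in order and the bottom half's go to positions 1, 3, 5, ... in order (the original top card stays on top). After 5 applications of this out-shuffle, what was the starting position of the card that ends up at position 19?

Work backwards from position 19, undoing one out-shuffle at a time:
19 ← 19 ← 19 ← 19 ← 19 ← 19
So the card now at position 19 started at position 19.

19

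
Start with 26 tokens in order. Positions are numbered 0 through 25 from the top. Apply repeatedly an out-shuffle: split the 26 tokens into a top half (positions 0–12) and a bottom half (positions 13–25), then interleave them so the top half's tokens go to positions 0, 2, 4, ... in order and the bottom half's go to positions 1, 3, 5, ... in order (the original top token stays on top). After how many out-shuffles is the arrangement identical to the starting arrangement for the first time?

20

The out-shuffle permutes the 26 positions with cycle lengths [1, 1, 4, 20].
Every token is home exactly when every cycle has completed a whole number of laps, i.e. after lcm(1, 4, 20) = 20 out-shuffles.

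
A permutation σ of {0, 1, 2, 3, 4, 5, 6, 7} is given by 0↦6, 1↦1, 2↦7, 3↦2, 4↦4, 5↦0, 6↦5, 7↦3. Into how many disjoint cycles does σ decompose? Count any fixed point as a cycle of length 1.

Cycle decomposition: (0 6 5) (1) (2 7 3) (4).
4 cycles.

4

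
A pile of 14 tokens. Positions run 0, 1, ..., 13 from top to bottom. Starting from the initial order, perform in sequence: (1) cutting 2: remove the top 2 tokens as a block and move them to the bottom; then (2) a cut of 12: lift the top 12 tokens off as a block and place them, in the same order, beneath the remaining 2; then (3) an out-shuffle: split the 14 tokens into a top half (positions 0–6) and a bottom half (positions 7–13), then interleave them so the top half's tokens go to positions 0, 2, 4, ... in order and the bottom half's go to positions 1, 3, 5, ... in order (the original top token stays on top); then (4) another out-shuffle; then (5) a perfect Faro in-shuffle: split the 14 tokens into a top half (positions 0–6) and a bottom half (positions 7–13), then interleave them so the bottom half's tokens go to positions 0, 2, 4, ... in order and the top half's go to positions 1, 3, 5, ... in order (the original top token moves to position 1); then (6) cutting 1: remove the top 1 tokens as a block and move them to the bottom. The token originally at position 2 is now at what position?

Track the token from position 2 forward through each operation:
  after op 1 (cut 2): 2 → 0
  after op 2 (cut 12): 0 → 2
  after op 3 (out-shuffle): 2 → 4
  after op 4 (out-shuffle): 4 → 8
  after op 5 (in-shuffle): 8 → 2
  after op 6 (cut 1): 2 → 1

1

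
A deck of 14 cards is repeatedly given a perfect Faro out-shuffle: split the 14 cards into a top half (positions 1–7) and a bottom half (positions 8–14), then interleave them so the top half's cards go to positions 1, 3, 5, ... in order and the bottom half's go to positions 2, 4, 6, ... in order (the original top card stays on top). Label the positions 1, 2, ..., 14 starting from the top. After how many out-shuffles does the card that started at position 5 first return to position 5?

Follow position 5 under repeated out-shuffles:
5 → 9 → 4 → 7 → 13 → 12 → 10 → 6 → 11 → 8 → 2 → 3 → 5
It first returns after 12 out-shuffles.

12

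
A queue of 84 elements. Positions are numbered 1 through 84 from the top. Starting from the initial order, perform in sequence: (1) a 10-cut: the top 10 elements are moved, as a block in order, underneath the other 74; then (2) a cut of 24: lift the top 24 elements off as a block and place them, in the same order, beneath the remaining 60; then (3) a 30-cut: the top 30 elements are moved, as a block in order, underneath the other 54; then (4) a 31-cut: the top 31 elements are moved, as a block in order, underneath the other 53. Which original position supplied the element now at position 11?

22

Undo the operations in reverse order, starting from position 11:
  undo op 4 (cut 31): 11 ← 42
  undo op 3 (cut 30): 42 ← 72
  undo op 2 (cut 24): 72 ← 12
  undo op 1 (cut 10): 12 ← 22
So the element at position 11 came from original position 22.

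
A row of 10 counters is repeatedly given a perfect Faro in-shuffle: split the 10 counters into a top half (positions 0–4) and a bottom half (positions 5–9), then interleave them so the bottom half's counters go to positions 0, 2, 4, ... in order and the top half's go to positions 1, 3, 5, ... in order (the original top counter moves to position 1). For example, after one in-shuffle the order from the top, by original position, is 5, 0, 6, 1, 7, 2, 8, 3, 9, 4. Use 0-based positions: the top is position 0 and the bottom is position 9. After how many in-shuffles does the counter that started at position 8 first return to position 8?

10

Follow position 8 under repeated in-shuffles:
8 → 6 → 2 → 5 → 0 → 1 → 3 → 7 → 4 → 9 → 8
It first returns after 10 in-shuffles.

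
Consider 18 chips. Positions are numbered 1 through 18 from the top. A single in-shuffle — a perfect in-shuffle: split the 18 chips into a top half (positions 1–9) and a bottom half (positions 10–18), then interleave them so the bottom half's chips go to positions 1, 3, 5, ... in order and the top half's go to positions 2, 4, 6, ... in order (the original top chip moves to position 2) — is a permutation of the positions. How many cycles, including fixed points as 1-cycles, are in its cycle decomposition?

1

Trace each unvisited position around until it returns:
(1 2 4 8 16 13 ... len 18)
1 cycle in total.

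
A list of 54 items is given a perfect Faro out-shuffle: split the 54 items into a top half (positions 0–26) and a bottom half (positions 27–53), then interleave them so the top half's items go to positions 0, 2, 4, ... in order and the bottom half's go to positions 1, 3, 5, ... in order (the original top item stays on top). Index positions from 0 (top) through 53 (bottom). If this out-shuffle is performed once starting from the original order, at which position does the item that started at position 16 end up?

Track the item's position through each out-shuffle:
16 → 32

32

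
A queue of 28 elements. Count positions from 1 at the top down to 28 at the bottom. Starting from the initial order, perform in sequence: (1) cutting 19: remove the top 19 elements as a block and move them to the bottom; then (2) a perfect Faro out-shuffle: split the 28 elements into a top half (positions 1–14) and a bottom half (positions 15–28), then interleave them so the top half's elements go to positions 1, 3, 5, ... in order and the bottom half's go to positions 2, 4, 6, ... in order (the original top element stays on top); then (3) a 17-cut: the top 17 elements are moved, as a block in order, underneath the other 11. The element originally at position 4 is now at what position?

Track the element from position 4 forward through each operation:
  after op 1 (cut 19): 4 → 13
  after op 2 (out-shuffle): 13 → 25
  after op 3 (cut 17): 25 → 8

8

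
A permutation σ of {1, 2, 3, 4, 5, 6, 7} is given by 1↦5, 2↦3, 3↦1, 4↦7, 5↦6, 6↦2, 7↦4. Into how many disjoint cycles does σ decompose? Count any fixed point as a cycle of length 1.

Cycle decomposition: (1 5 6 2 3) (4 7).
2 cycles.

2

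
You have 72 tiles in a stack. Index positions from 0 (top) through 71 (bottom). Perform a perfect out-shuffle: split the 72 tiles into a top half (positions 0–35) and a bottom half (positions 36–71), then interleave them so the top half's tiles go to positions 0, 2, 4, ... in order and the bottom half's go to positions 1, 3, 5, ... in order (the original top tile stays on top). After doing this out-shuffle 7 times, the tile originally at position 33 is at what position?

35

Track the tile's position through each out-shuffle:
33 → 66 → 61 → 51 → 31 → 62 → 53 → 35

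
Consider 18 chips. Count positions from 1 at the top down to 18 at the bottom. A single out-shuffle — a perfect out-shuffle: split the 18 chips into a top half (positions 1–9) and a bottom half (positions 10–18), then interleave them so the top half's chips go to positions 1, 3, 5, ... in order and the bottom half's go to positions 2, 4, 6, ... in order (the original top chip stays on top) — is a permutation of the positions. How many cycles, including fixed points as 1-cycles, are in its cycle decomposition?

Trace each unvisited position around until it returns:
(1) (2 3 5 9 17 16 14 10) (4 7 13 8 15 12 6 11) (18)
4 cycles in total.

4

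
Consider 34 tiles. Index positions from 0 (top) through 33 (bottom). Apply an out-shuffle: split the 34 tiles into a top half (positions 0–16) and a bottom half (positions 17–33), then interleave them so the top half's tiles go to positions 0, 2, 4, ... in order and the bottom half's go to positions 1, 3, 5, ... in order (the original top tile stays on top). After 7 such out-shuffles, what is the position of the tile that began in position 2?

25

Track the tile's position through each out-shuffle:
2 → 4 → 8 → 16 → 32 → 31 → 29 → 25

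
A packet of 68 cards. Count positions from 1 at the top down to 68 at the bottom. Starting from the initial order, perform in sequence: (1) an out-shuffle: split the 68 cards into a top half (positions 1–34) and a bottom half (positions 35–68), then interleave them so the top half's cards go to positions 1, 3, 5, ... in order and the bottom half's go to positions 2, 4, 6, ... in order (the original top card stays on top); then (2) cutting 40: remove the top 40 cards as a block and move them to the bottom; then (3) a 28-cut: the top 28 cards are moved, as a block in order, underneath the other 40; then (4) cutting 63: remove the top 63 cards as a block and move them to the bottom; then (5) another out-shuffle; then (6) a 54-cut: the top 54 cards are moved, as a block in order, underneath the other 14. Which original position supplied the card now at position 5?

13

Undo the operations in reverse order, starting from position 5:
  undo op 6 (cut 54): 5 ← 59
  undo op 5 (out-shuffle, from top half): 59 ← 30
  undo op 4 (cut 63): 30 ← 25
  undo op 3 (cut 28): 25 ← 53
  undo op 2 (cut 40): 53 ← 25
  undo op 1 (out-shuffle, from top half): 25 ← 13
So the card at position 5 came from original position 13.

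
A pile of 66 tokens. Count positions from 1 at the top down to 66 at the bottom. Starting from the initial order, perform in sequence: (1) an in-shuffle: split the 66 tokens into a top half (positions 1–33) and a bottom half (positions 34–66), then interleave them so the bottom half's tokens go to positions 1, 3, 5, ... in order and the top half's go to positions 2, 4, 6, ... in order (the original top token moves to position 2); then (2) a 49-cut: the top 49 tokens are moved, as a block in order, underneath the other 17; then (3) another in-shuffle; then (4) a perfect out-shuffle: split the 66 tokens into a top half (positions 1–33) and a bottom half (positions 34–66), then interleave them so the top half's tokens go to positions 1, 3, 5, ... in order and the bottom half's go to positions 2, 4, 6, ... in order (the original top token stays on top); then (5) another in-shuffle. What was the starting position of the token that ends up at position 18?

Undo the operations in reverse order, starting from position 18:
  undo op 5 (in-shuffle, from top half): 18 ← 9
  undo op 4 (out-shuffle, from top half): 9 ← 5
  undo op 3 (in-shuffle, from bottom half): 5 ← 36
  undo op 2 (cut 49): 36 ← 19
  undo op 1 (in-shuffle, from bottom half): 19 ← 43
So the token at position 18 came from original position 43.

43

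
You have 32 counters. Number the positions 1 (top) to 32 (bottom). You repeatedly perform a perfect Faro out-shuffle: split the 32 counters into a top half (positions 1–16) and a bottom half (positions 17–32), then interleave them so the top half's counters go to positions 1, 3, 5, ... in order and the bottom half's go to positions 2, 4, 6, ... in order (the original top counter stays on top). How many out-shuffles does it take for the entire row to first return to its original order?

5

The out-shuffle permutes the 32 positions with cycle lengths [1, 1, 5, 5, 5, 5, 5, 5].
Every counter is home exactly when every cycle has completed a whole number of laps, i.e. after lcm(1, 5) = 5 out-shuffles.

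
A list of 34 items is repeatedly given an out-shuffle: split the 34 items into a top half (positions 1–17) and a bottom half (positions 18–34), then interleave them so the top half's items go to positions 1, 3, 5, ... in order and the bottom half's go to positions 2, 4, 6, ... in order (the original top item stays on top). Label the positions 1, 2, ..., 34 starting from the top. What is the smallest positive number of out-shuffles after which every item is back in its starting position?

The out-shuffle permutes the 34 positions with cycle lengths [1, 1, 2, 10, 10, 10].
Every item is home exactly when every cycle has completed a whole number of laps, i.e. after lcm(1, 2, 10) = 10 out-shuffles.

10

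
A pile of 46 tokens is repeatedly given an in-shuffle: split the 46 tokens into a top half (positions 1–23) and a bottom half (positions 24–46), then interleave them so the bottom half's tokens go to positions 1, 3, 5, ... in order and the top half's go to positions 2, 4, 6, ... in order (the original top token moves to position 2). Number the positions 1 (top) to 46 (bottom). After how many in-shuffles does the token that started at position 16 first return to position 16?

Follow position 16 under repeated in-shuffles:
16 → 32 → 17 → 34 → 21 → 42 → 37 → 27 → ... → 16 (length 23)
It first returns after 23 in-shuffles.

23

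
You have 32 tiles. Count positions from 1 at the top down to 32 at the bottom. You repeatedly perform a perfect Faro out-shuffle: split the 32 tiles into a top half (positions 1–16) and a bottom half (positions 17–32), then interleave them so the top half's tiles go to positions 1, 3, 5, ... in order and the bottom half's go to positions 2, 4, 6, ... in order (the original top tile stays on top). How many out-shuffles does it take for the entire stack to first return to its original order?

The out-shuffle permutes the 32 positions with cycle lengths [1, 1, 5, 5, 5, 5, 5, 5].
Every tile is home exactly when every cycle has completed a whole number of laps, i.e. after lcm(1, 5) = 5 out-shuffles.

5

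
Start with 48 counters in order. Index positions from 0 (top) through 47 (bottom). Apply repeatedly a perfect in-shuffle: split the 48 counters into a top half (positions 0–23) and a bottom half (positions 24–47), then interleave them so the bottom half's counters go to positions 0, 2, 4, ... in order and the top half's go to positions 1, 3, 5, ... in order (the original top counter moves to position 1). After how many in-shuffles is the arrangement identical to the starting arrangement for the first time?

The in-shuffle permutes the 48 positions with cycle lengths [3, 3, 21, 21].
Every counter is home exactly when every cycle has completed a whole number of laps, i.e. after lcm(3, 21) = 21 in-shuffles.

21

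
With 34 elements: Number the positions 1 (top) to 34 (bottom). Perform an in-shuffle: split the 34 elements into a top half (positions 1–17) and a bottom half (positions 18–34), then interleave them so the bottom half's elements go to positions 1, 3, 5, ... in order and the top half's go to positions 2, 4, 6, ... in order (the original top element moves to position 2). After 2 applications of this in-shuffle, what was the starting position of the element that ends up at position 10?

Work backwards from position 10, undoing one in-shuffle at a time:
10 ← 5 ← 20
So the element now at position 10 started at position 20.

20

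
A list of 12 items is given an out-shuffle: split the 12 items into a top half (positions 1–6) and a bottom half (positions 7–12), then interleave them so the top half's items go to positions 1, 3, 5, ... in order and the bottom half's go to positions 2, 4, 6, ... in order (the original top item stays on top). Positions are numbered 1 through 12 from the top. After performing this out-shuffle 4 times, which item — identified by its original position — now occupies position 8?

9

Work backwards from position 8, undoing one out-shuffle at a time:
8 ← 10 ← 11 ← 6 ← 9
So the item now at position 8 started at position 9.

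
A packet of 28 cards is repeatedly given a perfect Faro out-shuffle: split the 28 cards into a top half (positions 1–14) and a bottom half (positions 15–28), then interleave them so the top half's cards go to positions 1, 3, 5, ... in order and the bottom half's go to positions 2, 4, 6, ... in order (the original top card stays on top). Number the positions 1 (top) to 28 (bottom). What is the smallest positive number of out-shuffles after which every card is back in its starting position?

18

The out-shuffle permutes the 28 positions with cycle lengths [1, 1, 2, 6, 18].
Every card is home exactly when every cycle has completed a whole number of laps, i.e. after lcm(1, 2, 6, 18) = 18 out-shuffles.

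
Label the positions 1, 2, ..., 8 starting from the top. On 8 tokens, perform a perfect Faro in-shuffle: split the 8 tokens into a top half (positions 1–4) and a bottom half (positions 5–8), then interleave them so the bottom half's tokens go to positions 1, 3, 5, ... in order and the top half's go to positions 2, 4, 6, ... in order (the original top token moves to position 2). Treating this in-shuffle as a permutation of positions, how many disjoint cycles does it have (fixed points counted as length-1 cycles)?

Trace each unvisited position around until it returns:
(1 2 4 8 7 5) (3 6)
2 cycles in total.

2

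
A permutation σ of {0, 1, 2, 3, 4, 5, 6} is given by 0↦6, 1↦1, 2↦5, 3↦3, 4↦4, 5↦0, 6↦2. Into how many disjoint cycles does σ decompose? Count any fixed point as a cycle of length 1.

Cycle decomposition: (0 6 2 5) (1) (3) (4).
4 cycles.

4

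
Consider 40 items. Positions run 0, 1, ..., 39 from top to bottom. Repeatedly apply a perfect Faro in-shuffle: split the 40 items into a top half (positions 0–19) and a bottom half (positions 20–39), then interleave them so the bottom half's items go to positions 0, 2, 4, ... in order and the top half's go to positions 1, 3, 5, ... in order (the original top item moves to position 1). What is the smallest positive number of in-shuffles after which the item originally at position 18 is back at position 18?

20

Follow position 18 under repeated in-shuffles:
18 → 37 → 34 → 28 → 16 → 33 → 26 → 12 → 25 → 10 → 21 → 2 → 5 → 11 → 23 → 6 → 13 → 27 → 14 → 29 → 18
It first returns after 20 in-shuffles.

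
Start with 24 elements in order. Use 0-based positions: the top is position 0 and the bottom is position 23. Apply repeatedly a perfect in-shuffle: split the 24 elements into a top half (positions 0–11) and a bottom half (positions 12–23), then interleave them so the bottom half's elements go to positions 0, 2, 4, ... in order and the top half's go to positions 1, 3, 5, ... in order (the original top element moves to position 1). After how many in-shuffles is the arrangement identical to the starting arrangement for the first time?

The in-shuffle permutes the 24 positions with cycle lengths [4, 20].
Every element is home exactly when every cycle has completed a whole number of laps, i.e. after lcm(4, 20) = 20 in-shuffles.

20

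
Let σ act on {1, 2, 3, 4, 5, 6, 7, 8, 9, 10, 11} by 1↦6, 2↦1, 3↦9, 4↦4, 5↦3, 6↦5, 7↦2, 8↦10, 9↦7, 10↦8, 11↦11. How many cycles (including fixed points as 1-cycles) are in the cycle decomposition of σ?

4

Cycle decomposition: (1 6 5 3 9 7 2) (4) (8 10) (11).
4 cycles.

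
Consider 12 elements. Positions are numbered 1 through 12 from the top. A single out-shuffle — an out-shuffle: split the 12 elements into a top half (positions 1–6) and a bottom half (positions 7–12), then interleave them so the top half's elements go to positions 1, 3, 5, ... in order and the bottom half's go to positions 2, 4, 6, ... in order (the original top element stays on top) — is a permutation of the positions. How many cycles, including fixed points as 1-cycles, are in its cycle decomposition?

Trace each unvisited position around until it returns:
(1) (2 3 5 9 6 11 10 8 4 7) (12)
3 cycles in total.

3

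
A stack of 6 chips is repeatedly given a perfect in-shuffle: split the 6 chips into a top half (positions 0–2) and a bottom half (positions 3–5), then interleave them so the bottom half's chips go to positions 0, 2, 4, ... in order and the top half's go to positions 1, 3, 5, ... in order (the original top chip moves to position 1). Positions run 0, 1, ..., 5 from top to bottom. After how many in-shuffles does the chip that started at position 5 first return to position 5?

3

Follow position 5 under repeated in-shuffles:
5 → 4 → 2 → 5
It first returns after 3 in-shuffles.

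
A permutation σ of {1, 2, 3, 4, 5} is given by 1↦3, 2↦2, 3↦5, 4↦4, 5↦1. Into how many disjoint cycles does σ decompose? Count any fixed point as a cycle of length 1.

3

Cycle decomposition: (1 3 5) (2) (4).
3 cycles.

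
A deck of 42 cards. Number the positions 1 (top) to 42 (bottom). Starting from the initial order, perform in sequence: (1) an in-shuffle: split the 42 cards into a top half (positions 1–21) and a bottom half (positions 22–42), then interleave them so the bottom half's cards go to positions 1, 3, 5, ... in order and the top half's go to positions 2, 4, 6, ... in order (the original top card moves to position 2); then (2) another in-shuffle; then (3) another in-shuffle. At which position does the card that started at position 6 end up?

5

Track the card from position 6 forward through each operation:
  after op 1 (in-shuffle): 6 → 12
  after op 2 (in-shuffle): 12 → 24
  after op 3 (in-shuffle): 24 → 5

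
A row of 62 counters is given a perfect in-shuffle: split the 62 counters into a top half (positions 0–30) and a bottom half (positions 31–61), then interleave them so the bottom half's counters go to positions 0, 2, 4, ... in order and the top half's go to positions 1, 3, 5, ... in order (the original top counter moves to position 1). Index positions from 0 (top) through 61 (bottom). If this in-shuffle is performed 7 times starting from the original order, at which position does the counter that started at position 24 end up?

49

Track the counter's position through each in-shuffle:
24 → 49 → 36 → 10 → 21 → 43 → 24 → 49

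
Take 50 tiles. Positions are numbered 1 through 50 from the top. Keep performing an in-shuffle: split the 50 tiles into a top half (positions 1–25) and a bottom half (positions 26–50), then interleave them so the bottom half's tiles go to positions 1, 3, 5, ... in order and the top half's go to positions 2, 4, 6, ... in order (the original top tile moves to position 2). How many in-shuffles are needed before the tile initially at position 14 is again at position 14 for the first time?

8

Follow position 14 under repeated in-shuffles:
14 → 28 → 5 → 10 → 20 → 40 → 29 → 7 → 14
It first returns after 8 in-shuffles.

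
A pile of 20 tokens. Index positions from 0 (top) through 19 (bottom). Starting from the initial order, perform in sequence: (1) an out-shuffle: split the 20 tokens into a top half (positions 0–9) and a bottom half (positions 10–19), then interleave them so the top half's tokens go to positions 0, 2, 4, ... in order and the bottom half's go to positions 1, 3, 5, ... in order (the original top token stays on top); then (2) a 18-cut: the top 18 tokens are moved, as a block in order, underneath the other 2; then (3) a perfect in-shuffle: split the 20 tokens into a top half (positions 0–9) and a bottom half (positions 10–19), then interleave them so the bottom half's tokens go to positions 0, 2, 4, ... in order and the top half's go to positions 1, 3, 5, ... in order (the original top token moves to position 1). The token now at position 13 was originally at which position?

Undo the operations in reverse order, starting from position 13:
  undo op 3 (in-shuffle, from top half): 13 ← 6
  undo op 2 (cut 18): 6 ← 4
  undo op 1 (out-shuffle, from top half): 4 ← 2
So the token at position 13 came from original position 2.

2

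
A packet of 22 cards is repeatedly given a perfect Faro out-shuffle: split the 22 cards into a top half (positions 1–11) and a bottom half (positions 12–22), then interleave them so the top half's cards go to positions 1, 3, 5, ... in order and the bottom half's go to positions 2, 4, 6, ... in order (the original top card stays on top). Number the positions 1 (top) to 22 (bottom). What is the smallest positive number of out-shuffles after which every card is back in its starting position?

6

The out-shuffle permutes the 22 positions with cycle lengths [1, 1, 2, 3, 3, 6, 6].
Every card is home exactly when every cycle has completed a whole number of laps, i.e. after lcm(1, 2, 3, 6) = 6 out-shuffles.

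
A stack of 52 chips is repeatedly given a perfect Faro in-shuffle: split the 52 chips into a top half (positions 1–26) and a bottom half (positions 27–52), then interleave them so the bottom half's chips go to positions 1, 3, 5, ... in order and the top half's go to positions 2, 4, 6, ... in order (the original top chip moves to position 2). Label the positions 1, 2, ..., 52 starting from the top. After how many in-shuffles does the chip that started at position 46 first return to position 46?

Follow position 46 under repeated in-shuffles:
46 → 39 → 25 → 50 → 47 → 41 → 29 → 5 → ... → 46 (length 52)
It first returns after 52 in-shuffles.

52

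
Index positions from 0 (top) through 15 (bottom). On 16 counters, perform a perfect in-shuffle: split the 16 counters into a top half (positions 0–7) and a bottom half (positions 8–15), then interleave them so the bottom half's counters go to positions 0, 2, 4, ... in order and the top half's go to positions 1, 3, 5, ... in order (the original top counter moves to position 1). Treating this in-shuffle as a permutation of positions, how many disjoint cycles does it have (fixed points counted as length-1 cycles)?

2

Trace each unvisited position around until it returns:
(0 1 3 7 15 14 12 8) (2 5 11 6 13 10 4 9)
2 cycles in total.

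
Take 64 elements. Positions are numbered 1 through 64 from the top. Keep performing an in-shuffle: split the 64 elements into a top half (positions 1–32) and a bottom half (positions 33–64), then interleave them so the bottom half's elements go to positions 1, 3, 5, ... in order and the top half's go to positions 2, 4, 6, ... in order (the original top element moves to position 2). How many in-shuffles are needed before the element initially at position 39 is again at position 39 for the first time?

4

Follow position 39 under repeated in-shuffles:
39 → 13 → 26 → 52 → 39
It first returns after 4 in-shuffles.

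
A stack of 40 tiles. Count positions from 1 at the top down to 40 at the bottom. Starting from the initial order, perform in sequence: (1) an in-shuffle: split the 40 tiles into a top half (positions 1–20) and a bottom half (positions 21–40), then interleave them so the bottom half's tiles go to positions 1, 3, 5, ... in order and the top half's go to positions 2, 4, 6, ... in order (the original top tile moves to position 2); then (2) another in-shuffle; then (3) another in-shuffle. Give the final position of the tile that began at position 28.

Track the tile from position 28 forward through each operation:
  after op 1 (in-shuffle): 28 → 15
  after op 2 (in-shuffle): 15 → 30
  after op 3 (in-shuffle): 30 → 19

19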